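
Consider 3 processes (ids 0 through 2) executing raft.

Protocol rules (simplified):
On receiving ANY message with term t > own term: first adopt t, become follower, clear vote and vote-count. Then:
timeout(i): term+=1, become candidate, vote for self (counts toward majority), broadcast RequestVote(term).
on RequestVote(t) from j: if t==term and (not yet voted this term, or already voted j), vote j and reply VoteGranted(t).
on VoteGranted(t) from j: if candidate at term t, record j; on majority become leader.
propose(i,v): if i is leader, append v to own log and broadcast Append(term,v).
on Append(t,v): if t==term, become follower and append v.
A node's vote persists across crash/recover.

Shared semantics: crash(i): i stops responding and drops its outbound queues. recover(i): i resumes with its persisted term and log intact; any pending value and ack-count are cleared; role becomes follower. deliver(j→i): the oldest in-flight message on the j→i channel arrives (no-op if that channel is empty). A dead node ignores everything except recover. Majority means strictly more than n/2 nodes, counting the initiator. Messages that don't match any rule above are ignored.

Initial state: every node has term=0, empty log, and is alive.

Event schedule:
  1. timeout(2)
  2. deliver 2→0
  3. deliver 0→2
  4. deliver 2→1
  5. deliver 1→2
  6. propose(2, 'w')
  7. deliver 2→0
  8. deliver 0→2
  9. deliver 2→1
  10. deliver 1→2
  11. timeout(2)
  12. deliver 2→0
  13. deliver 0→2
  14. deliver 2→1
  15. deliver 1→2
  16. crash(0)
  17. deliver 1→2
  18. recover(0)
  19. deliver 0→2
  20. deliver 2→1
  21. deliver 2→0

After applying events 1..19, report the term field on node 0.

e1 timeout(2): 2[cand,t=1,-]
e2 deliver 2→0: 0[foll,t=1,-]
e3 deliver 0→2: 2[lead,t=1,-]
e4 deliver 2→1: 1[foll,t=1,-]
e5 deliver 1→2: ·
e6 propose(2,'w'): 2[lead,t=1,w]
e7 deliver 2→0: 0[foll,t=1,w]
e8 deliver 0→2: ·
e9 deliver 2→1: 1[foll,t=1,w]
e10 deliver 1→2: ·
e11 timeout(2): 2[cand,t=2,w]
e12 deliver 2→0: 0[foll,t=2,w]
e13 deliver 0→2: 2[lead,t=2,w]
e14 deliver 2→1: 1[foll,t=2,w]
e15 deliver 1→2: ·
e16 crash(0): 0[✗foll,t=2,w]
e17 deliver 1→2: ·
e18 recover(0): 0[foll,t=2,w]
e19 deliver 0→2: ·

2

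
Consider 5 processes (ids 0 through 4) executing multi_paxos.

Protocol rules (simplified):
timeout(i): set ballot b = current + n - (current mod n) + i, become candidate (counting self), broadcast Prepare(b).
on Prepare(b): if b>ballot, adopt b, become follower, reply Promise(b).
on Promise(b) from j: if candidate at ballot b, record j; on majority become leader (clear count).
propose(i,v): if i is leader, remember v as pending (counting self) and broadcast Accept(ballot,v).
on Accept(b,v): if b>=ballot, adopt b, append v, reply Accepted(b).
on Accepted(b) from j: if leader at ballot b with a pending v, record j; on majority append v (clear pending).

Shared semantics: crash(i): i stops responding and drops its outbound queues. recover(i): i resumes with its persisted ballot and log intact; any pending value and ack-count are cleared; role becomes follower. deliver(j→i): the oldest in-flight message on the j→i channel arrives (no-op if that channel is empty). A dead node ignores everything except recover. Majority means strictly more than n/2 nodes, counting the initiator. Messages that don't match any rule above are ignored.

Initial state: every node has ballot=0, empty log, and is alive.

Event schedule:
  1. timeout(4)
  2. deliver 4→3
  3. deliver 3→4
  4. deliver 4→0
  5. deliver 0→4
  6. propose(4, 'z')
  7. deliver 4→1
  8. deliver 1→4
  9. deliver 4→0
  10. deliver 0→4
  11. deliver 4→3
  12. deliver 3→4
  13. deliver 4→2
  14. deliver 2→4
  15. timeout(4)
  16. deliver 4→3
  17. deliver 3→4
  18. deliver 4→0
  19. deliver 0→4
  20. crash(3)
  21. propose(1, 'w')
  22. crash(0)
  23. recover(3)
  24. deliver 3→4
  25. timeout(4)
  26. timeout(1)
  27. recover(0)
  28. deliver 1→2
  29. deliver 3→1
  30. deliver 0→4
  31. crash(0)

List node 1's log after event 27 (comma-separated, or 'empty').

empty

step 1 timeout(4): 4={cand,b=9,log=-}
step 2 deliver 4→3: 3={foll,b=9,log=-}
step 3 deliver 3→4: —
step 4 deliver 4→0: 0={foll,b=9,log=-}
step 5 deliver 0→4: 4={lead,b=9,log=-}
step 6 propose(4,'z'): —
step 7 deliver 4→1: 1={foll,b=9,log=-}
step 8 deliver 1→4: —
step 9 deliver 4→0: 0={foll,b=9,log=z}
step 10 deliver 0→4: —
step 11 deliver 4→3: 3={foll,b=9,log=z}
step 12 deliver 3→4: 4={lead,b=9,log=z}
step 13 deliver 4→2: 2={foll,b=9,log=-}
step 14 deliver 2→4: —
step 15 timeout(4): 4={cand,b=14,log=z}
step 16 deliver 4→3: 3={foll,b=14,log=z}
step 17 deliver 3→4: —
step 18 deliver 4→0: 0={foll,b=14,log=z}
step 19 deliver 0→4: 4={lead,b=14,log=z}
step 20 crash(3): 3={✗foll,b=14,log=z}
step 21 propose(1,'w'): —
step 22 crash(0): 0={✗foll,b=14,log=z}
step 23 recover(3): 3={foll,b=14,log=z}
step 24 deliver 3→4: —
step 25 timeout(4): 4={cand,b=19,log=z}
step 26 timeout(1): 1={cand,b=11,log=-}
step 27 recover(0): 0={foll,b=14,log=z}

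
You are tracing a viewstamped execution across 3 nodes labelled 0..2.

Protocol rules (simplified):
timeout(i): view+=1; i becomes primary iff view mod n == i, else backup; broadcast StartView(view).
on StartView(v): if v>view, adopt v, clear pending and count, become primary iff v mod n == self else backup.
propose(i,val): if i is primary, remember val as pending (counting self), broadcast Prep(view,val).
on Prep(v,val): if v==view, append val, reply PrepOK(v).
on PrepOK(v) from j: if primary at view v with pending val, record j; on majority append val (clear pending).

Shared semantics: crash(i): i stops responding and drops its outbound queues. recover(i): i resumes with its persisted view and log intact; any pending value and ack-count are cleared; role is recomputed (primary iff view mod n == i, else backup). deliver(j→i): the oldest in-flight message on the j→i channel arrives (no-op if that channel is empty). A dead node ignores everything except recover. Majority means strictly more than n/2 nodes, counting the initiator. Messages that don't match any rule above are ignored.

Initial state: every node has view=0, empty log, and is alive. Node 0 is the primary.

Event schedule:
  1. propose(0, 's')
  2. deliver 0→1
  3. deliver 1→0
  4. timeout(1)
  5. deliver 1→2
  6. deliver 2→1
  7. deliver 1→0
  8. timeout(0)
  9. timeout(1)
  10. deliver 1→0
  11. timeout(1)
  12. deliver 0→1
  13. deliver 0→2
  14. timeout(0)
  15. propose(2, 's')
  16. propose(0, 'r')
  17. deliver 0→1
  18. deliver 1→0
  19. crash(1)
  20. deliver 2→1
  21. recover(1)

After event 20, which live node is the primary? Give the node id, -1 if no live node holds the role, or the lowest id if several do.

[1] propose(0,'s') → ∅
[2] deliver 0→1 → N1(back v0 [s])
[3] deliver 1→0 → N0(prim v0 [s])
[4] timeout(1) → N1(prim v1 [s])
[5] deliver 1→2 → N2(back v1 [-])
[6] deliver 2→1 → ∅
[7] deliver 1→0 → N0(back v1 [s])
[8] timeout(0) → N0(back v2 [s])
[9] timeout(1) → N1(back v2 [s])
[10] deliver 1→0 → ∅
[11] timeout(1) → N1(back v3 [s])
[12] deliver 0→1 → ∅
[13] deliver 0→2 → ∅
[14] timeout(0) → N0(prim v3 [s])
[15] propose(2,'s') → ∅
[16] propose(0,'r') → ∅
[17] deliver 0→1 → ∅
[18] deliver 1→0 → ∅
[19] crash(1) → N1(✗back v3 [s])
[20] deliver 2→1 → ∅

0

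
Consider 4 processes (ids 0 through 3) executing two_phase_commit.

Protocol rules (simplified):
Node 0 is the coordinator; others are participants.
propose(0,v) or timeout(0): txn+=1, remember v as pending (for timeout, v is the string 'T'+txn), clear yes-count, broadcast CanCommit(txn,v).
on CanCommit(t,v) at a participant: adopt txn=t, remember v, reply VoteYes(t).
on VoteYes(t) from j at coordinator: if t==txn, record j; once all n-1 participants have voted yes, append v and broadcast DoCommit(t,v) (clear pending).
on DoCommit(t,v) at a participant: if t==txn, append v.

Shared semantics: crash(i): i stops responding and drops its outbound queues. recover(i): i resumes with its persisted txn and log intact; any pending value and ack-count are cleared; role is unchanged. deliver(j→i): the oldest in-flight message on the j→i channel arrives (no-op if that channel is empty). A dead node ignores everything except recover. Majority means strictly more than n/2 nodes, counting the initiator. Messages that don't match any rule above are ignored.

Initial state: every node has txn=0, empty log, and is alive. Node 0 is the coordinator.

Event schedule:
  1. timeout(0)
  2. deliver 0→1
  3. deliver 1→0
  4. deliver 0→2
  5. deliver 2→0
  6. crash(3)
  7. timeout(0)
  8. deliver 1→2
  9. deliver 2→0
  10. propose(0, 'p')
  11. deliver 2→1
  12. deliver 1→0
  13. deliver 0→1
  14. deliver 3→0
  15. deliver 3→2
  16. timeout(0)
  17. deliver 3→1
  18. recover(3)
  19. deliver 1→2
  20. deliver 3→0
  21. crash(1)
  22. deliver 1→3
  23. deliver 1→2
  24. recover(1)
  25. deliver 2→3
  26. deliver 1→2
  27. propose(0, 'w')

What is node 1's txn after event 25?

e1 timeout(0): 0[coor,t=1,-]
e2 deliver 0→1: 1[part,t=1,-]
e3 deliver 1→0: ·
e4 deliver 0→2: 2[part,t=1,-]
e5 deliver 2→0: ·
e6 crash(3): 3[✗part,t=0,-]
e7 timeout(0): 0[coor,t=2,-]
e8 deliver 1→2: ·
e9 deliver 2→0: ·
e10 propose(0,'p'): 0[coor,t=3,-]
e11 deliver 2→1: ·
e12 deliver 1→0: ·
e13 deliver 0→1: 1[part,t=2,-]
e14 deliver 3→0: ·
e15 deliver 3→2: ·
e16 timeout(0): 0[coor,t=4,-]
e17 deliver 3→1: ·
e18 recover(3): 3[part,t=0,-]
e19 deliver 1→2: ·
e20 deliver 3→0: ·
e21 crash(1): 1[✗part,t=2,-]
e22 deliver 1→3: ·
e23 deliver 1→2: ·
e24 recover(1): 1[part,t=2,-]
e25 deliver 2→3: ·

2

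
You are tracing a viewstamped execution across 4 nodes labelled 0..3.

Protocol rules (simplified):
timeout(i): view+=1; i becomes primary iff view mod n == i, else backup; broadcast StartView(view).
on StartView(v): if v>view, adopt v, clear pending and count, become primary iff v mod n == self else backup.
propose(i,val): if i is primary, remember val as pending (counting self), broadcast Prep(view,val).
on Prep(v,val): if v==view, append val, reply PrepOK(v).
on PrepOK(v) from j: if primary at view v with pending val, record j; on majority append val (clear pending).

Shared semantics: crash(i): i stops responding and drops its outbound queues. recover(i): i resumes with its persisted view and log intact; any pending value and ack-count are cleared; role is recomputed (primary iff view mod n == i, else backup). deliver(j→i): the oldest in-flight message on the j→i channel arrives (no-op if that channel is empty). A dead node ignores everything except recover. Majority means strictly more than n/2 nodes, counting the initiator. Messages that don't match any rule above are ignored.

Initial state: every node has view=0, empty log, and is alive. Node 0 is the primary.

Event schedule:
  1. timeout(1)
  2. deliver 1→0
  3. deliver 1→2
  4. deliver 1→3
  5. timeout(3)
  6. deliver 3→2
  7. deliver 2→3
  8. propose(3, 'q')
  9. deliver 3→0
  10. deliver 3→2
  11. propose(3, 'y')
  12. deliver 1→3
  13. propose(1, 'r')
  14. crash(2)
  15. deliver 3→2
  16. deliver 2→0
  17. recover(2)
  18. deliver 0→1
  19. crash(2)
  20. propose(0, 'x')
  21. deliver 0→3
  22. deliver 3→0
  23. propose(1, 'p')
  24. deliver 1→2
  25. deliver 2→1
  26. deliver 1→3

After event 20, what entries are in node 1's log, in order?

empty

step 1 timeout(1): 1={prim,v=1,log=-}
step 2 deliver 1→0: 0={back,v=1,log=-}
step 3 deliver 1→2: 2={back,v=1,log=-}
step 4 deliver 1→3: 3={back,v=1,log=-}
step 5 timeout(3): 3={back,v=2,log=-}
step 6 deliver 3→2: 2={prim,v=2,log=-}
step 7 deliver 2→3: —
step 8 propose(3,'q'): —
step 9 deliver 3→0: 0={back,v=2,log=-}
step 10 deliver 3→2: —
step 11 propose(3,'y'): —
step 12 deliver 1→3: —
step 13 propose(1,'r'): —
step 14 crash(2): 2={✗prim,v=2,log=-}
step 15 deliver 3→2: —
step 16 deliver 2→0: —
step 17 recover(2): 2={prim,v=2,log=-}
step 18 deliver 0→1: —
step 19 crash(2): 2={✗prim,v=2,log=-}
step 20 propose(0,'x'): —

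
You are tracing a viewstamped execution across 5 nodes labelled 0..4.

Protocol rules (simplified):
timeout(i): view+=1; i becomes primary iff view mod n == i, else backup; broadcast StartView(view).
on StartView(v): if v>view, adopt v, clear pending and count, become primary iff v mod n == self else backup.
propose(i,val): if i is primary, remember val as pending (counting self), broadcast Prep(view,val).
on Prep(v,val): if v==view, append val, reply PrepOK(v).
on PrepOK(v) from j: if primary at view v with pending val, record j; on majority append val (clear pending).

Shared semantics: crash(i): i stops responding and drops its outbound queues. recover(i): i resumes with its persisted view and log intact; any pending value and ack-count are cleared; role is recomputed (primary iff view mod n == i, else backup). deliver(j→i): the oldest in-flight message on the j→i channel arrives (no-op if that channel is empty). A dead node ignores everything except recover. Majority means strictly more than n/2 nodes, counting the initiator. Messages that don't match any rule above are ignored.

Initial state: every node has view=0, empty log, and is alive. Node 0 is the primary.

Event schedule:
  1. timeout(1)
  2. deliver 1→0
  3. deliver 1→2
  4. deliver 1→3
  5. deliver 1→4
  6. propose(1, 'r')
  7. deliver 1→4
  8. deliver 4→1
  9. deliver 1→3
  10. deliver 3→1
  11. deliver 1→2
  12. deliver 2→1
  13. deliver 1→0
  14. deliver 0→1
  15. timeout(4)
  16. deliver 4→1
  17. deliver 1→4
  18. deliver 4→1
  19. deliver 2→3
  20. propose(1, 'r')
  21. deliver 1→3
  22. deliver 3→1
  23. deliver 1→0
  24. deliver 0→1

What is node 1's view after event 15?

after 1 — timeout(1): n1:prim/v1/[-]
after 2 — deliver 1→0: n0:back/v1/[-]
after 3 — deliver 1→2: n2:back/v1/[-]
after 4 — deliver 1→3: n3:back/v1/[-]
after 5 — deliver 1→4: n4:back/v1/[-]
after 6 — propose(1,'r'): ·
after 7 — deliver 1→4: n4:back/v1/[r]
after 8 — deliver 4→1: ·
after 9 — deliver 1→3: n3:back/v1/[r]
after 10 — deliver 3→1: n1:prim/v1/[r]
after 11 — deliver 1→2: n2:back/v1/[r]
after 12 — deliver 2→1: ·
after 13 — deliver 1→0: n0:back/v1/[r]
after 14 — deliver 0→1: ·
after 15 — timeout(4): n4:back/v2/[r]

1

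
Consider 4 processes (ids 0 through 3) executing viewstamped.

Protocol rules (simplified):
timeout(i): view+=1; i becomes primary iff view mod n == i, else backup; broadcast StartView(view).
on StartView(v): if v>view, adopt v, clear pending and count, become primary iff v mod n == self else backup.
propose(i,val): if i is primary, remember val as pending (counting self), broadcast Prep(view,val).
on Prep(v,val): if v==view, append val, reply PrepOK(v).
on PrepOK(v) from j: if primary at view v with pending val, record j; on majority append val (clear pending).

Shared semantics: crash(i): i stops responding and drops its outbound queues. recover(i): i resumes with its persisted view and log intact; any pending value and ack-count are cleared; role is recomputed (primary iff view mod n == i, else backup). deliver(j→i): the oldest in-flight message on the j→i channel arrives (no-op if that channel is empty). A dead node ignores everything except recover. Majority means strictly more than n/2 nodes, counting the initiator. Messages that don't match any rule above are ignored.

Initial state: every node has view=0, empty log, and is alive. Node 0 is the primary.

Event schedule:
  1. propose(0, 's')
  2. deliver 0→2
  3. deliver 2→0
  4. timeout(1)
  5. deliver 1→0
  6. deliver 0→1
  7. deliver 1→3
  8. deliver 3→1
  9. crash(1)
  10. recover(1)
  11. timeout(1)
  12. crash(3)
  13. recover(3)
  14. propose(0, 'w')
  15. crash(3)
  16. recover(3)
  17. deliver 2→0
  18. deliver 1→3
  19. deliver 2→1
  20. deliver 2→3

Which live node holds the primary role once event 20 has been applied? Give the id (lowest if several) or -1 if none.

-1

[1] propose(0,'s') → ∅
[2] deliver 0→2 → N2(back v0 [s])
[3] deliver 2→0 → ∅
[4] timeout(1) → N1(prim v1 [-])
[5] deliver 1→0 → N0(back v1 [-])
[6] deliver 0→1 → ∅
[7] deliver 1→3 → N3(back v1 [-])
[8] deliver 3→1 → ∅
[9] crash(1) → N1(✗prim v1 [-])
[10] recover(1) → N1(prim v1 [-])
[11] timeout(1) → N1(back v2 [-])
[12] crash(3) → N3(✗back v1 [-])
[13] recover(3) → N3(back v1 [-])
[14] propose(0,'w') → ∅
[15] crash(3) → N3(✗back v1 [-])
[16] recover(3) → N3(back v1 [-])
[17] deliver 2→0 → ∅
[18] deliver 1→3 → N3(back v2 [-])
[19] deliver 2→1 → ∅
[20] deliver 2→3 → ∅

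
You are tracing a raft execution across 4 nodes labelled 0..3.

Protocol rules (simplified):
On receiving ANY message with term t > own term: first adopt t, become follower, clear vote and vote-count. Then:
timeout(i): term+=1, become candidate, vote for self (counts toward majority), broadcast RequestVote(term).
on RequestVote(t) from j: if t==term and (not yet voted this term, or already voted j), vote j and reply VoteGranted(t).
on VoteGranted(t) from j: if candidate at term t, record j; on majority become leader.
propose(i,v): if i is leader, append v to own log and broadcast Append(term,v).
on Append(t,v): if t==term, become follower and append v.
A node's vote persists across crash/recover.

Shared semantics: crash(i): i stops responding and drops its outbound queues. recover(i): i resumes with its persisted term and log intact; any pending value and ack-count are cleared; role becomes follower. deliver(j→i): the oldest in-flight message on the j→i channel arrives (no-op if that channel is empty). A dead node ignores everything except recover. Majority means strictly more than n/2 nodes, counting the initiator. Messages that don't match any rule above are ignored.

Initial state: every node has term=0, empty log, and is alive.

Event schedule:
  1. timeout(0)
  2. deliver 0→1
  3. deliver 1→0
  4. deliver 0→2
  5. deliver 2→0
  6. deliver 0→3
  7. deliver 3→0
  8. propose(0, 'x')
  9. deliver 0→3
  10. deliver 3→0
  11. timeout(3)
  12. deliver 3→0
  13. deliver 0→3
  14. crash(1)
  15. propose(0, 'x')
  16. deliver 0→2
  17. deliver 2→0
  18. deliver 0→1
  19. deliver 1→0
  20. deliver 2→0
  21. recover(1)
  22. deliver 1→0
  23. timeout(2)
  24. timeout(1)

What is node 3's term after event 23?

2

1. timeout(0):  <0:cand t1 ->
2. deliver 0→1:  <1:foll t1 ->
3. deliver 1→0:  nop
4. deliver 0→2:  <2:foll t1 ->
5. deliver 2→0:  <0:lead t1 ->
6. deliver 0→3:  <3:foll t1 ->
7. deliver 3→0:  nop
8. propose(0,'x'):  <0:lead t1 x>
9. deliver 0→3:  <3:foll t1 x>
10. deliver 3→0:  nop
11. timeout(3):  <3:cand t2 x>
12. deliver 3→0:  <0:foll t2 x>
13. deliver 0→3:  nop
14. crash(1):  <1:✗foll t1 ->
15. propose(0,'x'):  nop
16. deliver 0→2:  <2:foll t1 x>
17. deliver 2→0:  nop
18. deliver 0→1:  nop
19. deliver 1→0:  nop
20. deliver 2→0:  nop
21. recover(1):  <1:foll t1 ->
22. deliver 1→0:  nop
23. timeout(2):  <2:cand t2 x>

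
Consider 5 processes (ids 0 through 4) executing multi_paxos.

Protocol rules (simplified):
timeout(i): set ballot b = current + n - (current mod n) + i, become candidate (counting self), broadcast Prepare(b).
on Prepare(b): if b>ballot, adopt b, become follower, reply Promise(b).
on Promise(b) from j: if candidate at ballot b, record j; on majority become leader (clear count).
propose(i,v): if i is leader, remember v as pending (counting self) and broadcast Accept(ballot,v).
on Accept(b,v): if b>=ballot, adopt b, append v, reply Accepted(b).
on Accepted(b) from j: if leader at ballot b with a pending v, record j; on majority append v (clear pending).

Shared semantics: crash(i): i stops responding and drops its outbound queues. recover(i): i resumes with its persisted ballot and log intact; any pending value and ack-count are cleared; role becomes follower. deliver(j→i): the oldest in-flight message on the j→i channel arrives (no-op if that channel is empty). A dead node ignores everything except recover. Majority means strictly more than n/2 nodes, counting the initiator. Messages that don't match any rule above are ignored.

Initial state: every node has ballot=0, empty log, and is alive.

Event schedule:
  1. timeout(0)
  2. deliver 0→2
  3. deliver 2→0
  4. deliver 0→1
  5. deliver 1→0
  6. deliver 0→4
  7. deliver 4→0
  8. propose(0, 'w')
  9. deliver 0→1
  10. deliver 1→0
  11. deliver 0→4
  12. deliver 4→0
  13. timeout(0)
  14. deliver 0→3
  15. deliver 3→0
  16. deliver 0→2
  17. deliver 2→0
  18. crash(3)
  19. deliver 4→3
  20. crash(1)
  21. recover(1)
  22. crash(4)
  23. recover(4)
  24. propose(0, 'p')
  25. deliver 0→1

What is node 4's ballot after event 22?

5

1. timeout(0):  <0:cand b5 ->
2. deliver 0→2:  <2:foll b5 ->
3. deliver 2→0:  nop
4. deliver 0→1:  <1:foll b5 ->
5. deliver 1→0:  <0:lead b5 ->
6. deliver 0→4:  <4:foll b5 ->
7. deliver 4→0:  nop
8. propose(0,'w'):  nop
9. deliver 0→1:  <1:foll b5 w>
10. deliver 1→0:  nop
11. deliver 0→4:  <4:foll b5 w>
12. deliver 4→0:  <0:lead b5 w>
13. timeout(0):  <0:cand b10 w>
14. deliver 0→3:  <3:foll b5 ->
15. deliver 3→0:  nop
16. deliver 0→2:  <2:foll b5 w>
17. deliver 2→0:  nop
18. crash(3):  <3:✗foll b5 ->
19. deliver 4→3:  nop
20. crash(1):  <1:✗foll b5 w>
21. recover(1):  <1:foll b5 w>
22. crash(4):  <4:✗foll b5 w>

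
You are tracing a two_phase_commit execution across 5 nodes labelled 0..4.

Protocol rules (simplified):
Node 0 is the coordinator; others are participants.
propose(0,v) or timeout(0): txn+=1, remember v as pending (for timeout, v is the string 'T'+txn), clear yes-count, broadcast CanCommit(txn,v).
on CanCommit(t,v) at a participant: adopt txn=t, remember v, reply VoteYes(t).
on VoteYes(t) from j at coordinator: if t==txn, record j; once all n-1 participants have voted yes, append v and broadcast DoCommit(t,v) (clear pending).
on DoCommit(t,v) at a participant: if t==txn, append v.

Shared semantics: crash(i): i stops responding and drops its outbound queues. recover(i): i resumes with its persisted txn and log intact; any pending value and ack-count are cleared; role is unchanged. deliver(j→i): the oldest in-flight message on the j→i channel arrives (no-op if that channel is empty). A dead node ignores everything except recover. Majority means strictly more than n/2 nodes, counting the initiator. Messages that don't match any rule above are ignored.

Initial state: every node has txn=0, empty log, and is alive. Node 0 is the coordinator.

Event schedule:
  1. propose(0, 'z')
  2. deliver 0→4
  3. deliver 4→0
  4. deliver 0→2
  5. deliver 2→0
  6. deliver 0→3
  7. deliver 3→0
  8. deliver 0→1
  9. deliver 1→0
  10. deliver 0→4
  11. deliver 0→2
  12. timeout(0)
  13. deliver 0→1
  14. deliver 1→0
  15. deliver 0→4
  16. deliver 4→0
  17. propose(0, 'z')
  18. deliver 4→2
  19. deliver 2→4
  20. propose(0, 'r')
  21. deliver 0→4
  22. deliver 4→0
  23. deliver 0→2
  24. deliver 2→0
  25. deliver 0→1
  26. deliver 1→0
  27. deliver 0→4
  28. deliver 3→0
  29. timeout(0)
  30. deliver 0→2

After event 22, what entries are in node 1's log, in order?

z

step 1 propose(0,'z'): 0={coor,t=1,log=-}
step 2 deliver 0→4: 4={part,t=1,log=-}
step 3 deliver 4→0: —
step 4 deliver 0→2: 2={part,t=1,log=-}
step 5 deliver 2→0: —
step 6 deliver 0→3: 3={part,t=1,log=-}
step 7 deliver 3→0: —
step 8 deliver 0→1: 1={part,t=1,log=-}
step 9 deliver 1→0: 0={coor,t=1,log=z}
step 10 deliver 0→4: 4={part,t=1,log=z}
step 11 deliver 0→2: 2={part,t=1,log=z}
step 12 timeout(0): 0={coor,t=2,log=z}
step 13 deliver 0→1: 1={part,t=1,log=z}
step 14 deliver 1→0: —
step 15 deliver 0→4: 4={part,t=2,log=z}
step 16 deliver 4→0: —
step 17 propose(0,'z'): 0={coor,t=3,log=z}
step 18 deliver 4→2: —
step 19 deliver 2→4: —
step 20 propose(0,'r'): 0={coor,t=4,log=z}
step 21 deliver 0→4: 4={part,t=3,log=z}
step 22 deliver 4→0: —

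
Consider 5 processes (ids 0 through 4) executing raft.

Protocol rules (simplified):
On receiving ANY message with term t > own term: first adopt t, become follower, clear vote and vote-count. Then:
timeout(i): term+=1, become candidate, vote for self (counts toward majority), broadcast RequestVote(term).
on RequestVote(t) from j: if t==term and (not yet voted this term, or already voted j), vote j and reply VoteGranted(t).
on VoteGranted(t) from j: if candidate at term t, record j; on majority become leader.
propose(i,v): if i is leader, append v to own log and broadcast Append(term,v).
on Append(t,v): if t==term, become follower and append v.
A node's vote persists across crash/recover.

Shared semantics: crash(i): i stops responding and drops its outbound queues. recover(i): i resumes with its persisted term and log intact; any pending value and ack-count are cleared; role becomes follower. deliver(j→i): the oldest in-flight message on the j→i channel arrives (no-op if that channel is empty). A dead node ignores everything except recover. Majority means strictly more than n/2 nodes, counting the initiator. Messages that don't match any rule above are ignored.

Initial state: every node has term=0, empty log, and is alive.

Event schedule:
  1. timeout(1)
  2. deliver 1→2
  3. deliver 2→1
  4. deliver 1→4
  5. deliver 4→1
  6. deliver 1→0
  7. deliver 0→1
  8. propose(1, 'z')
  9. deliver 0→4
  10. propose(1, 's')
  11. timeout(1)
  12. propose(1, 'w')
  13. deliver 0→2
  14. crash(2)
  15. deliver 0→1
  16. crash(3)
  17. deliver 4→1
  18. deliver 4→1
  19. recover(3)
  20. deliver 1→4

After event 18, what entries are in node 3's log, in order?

empty

step 1 timeout(1): 1={cand,t=1,log=-}
step 2 deliver 1→2: 2={foll,t=1,log=-}
step 3 deliver 2→1: —
step 4 deliver 1→4: 4={foll,t=1,log=-}
step 5 deliver 4→1: 1={lead,t=1,log=-}
step 6 deliver 1→0: 0={foll,t=1,log=-}
step 7 deliver 0→1: —
step 8 propose(1,'z'): 1={lead,t=1,log=z}
step 9 deliver 0→4: —
step 10 propose(1,'s'): 1={lead,t=1,log=z,s}
step 11 timeout(1): 1={cand,t=2,log=z,s}
step 12 propose(1,'w'): —
step 13 deliver 0→2: —
step 14 crash(2): 2={✗foll,t=1,log=-}
step 15 deliver 0→1: —
step 16 crash(3): 3={✗foll,t=0,log=-}
step 17 deliver 4→1: —
step 18 deliver 4→1: —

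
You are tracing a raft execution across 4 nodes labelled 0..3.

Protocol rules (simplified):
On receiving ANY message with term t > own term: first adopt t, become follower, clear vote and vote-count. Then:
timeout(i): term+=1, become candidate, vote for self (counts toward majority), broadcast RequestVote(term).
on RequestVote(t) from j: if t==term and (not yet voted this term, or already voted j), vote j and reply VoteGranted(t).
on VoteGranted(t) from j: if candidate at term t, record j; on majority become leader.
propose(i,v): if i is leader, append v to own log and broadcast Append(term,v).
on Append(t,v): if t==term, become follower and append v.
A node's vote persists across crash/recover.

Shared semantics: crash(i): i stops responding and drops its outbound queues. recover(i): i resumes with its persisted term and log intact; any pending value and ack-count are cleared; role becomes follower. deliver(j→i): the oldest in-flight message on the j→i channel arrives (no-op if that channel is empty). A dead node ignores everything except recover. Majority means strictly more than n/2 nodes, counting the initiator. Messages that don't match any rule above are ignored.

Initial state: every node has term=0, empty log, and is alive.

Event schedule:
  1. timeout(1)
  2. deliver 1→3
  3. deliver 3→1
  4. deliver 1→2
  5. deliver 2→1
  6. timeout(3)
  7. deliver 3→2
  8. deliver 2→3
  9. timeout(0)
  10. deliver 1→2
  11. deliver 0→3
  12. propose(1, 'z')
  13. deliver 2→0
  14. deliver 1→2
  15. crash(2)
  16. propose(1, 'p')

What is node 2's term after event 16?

2

after 1 — timeout(1): n1:cand/t1/[-]
after 2 — deliver 1→3: n3:foll/t1/[-]
after 3 — deliver 3→1: ·
after 4 — deliver 1→2: n2:foll/t1/[-]
after 5 — deliver 2→1: n1:lead/t1/[-]
after 6 — timeout(3): n3:cand/t2/[-]
after 7 — deliver 3→2: n2:foll/t2/[-]
after 8 — deliver 2→3: ·
after 9 — timeout(0): n0:cand/t1/[-]
after 10 — deliver 1→2: ·
after 11 — deliver 0→3: ·
after 12 — propose(1,'z'): n1:lead/t1/[z]
after 13 — deliver 2→0: ·
after 14 — deliver 1→2: ·
after 15 — crash(2): n2:✗foll/t2/[-]
after 16 — propose(1,'p'): n1:lead/t1/[z,p]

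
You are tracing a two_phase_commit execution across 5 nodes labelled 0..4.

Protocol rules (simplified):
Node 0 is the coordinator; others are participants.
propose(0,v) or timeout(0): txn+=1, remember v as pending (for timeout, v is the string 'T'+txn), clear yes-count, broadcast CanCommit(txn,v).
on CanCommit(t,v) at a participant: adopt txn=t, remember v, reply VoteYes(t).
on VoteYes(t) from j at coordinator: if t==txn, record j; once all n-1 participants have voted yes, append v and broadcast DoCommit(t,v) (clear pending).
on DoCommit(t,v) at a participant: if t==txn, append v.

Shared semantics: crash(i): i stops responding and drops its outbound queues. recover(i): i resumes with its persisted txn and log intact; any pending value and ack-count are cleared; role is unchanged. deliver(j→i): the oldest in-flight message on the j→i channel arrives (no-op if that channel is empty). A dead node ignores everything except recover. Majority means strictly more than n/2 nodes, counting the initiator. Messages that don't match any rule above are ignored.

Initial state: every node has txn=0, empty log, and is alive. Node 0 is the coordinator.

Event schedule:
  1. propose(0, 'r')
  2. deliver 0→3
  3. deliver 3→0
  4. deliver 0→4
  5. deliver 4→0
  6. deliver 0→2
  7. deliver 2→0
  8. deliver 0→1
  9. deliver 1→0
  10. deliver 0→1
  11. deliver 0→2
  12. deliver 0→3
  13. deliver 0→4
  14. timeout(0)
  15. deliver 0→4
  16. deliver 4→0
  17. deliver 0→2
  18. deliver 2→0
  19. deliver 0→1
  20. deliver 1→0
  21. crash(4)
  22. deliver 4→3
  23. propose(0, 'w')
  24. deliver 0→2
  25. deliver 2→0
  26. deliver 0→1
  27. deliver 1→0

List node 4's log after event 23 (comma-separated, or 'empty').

r

1. propose(0,'r'):  <0:coor t1 ->
2. deliver 0→3:  <3:part t1 ->
3. deliver 3→0:  nop
4. deliver 0→4:  <4:part t1 ->
5. deliver 4→0:  nop
6. deliver 0→2:  <2:part t1 ->
7. deliver 2→0:  nop
8. deliver 0→1:  <1:part t1 ->
9. deliver 1→0:  <0:coor t1 r>
10. deliver 0→1:  <1:part t1 r>
11. deliver 0→2:  <2:part t1 r>
12. deliver 0→3:  <3:part t1 r>
13. deliver 0→4:  <4:part t1 r>
14. timeout(0):  <0:coor t2 r>
15. deliver 0→4:  <4:part t2 r>
16. deliver 4→0:  nop
17. deliver 0→2:  <2:part t2 r>
18. deliver 2→0:  nop
19. deliver 0→1:  <1:part t2 r>
20. deliver 1→0:  nop
21. crash(4):  <4:✗part t2 r>
22. deliver 4→3:  nop
23. propose(0,'w'):  <0:coor t3 r>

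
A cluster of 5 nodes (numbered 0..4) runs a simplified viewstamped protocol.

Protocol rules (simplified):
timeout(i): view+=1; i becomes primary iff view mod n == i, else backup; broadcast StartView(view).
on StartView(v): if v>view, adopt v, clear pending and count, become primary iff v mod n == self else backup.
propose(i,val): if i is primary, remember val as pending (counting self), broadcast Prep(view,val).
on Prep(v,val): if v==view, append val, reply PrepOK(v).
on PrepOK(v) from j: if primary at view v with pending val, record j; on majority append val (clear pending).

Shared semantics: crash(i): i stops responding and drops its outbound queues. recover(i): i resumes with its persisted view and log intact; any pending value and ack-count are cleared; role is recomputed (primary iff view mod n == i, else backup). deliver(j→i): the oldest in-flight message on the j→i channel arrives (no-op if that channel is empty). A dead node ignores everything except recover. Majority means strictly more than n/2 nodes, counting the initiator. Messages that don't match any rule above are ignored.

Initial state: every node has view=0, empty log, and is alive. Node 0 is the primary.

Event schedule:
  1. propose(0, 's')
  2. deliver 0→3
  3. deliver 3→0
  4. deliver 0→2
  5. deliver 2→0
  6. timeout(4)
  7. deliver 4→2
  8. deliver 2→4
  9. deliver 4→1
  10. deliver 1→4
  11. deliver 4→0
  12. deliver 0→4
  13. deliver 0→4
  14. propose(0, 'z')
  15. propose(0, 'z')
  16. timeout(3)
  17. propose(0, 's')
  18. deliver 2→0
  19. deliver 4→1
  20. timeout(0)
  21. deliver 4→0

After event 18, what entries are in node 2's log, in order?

1. propose(0,'s'):  nop
2. deliver 0→3:  <3:back v0 s>
3. deliver 3→0:  nop
4. deliver 0→2:  <2:back v0 s>
5. deliver 2→0:  <0:prim v0 s>
6. timeout(4):  <4:back v1 ->
7. deliver 4→2:  <2:back v1 s>
8. deliver 2→4:  nop
9. deliver 4→1:  <1:prim v1 ->
10. deliver 1→4:  nop
11. deliver 4→0:  <0:back v1 s>
12. deliver 0→4:  nop
13. deliver 0→4:  nop
14. propose(0,'z'):  nop
15. propose(0,'z'):  nop
16. timeout(3):  <3:back v1 s>
17. propose(0,'s'):  nop
18. deliver 2→0:  nop

s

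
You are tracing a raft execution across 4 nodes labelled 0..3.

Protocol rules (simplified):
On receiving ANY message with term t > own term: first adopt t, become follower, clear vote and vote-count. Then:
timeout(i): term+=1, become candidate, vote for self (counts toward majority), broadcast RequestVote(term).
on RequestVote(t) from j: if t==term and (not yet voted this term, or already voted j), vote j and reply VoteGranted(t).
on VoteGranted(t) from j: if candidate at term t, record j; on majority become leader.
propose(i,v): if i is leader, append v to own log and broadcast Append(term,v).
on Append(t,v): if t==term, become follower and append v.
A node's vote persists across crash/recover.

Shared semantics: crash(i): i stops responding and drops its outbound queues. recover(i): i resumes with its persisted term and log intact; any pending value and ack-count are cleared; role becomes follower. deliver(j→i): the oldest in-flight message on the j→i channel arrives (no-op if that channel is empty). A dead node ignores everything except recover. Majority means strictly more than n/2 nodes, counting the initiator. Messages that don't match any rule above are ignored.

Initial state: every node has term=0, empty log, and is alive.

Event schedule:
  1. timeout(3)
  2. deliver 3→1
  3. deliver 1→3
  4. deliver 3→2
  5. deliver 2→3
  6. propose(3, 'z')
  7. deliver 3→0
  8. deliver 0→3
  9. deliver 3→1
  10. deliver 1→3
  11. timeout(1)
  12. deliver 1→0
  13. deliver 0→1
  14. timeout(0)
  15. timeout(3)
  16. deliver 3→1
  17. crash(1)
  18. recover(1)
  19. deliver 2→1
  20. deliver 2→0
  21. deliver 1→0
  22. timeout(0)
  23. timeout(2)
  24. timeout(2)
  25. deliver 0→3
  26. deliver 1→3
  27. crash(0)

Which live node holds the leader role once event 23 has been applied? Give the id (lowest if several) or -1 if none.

after 1 — timeout(3): n3:cand/t1/[-]
after 2 — deliver 3→1: n1:foll/t1/[-]
after 3 — deliver 1→3: ·
after 4 — deliver 3→2: n2:foll/t1/[-]
after 5 — deliver 2→3: n3:lead/t1/[-]
after 6 — propose(3,'z'): n3:lead/t1/[z]
after 7 — deliver 3→0: n0:foll/t1/[-]
after 8 — deliver 0→3: ·
after 9 — deliver 3→1: n1:foll/t1/[z]
after 10 — deliver 1→3: ·
after 11 — timeout(1): n1:cand/t2/[z]
after 12 — deliver 1→0: n0:foll/t2/[-]
after 13 — deliver 0→1: ·
after 14 — timeout(0): n0:cand/t3/[-]
after 15 — timeout(3): n3:cand/t2/[z]
after 16 — deliver 3→1: ·
after 17 — crash(1): n1:✗cand/t2/[z]
after 18 — recover(1): n1:foll/t2/[z]
after 19 — deliver 2→1: ·
after 20 — deliver 2→0: ·
after 21 — deliver 1→0: ·
after 22 — timeout(0): n0:cand/t4/[-]
after 23 — timeout(2): n2:cand/t2/[-]

-1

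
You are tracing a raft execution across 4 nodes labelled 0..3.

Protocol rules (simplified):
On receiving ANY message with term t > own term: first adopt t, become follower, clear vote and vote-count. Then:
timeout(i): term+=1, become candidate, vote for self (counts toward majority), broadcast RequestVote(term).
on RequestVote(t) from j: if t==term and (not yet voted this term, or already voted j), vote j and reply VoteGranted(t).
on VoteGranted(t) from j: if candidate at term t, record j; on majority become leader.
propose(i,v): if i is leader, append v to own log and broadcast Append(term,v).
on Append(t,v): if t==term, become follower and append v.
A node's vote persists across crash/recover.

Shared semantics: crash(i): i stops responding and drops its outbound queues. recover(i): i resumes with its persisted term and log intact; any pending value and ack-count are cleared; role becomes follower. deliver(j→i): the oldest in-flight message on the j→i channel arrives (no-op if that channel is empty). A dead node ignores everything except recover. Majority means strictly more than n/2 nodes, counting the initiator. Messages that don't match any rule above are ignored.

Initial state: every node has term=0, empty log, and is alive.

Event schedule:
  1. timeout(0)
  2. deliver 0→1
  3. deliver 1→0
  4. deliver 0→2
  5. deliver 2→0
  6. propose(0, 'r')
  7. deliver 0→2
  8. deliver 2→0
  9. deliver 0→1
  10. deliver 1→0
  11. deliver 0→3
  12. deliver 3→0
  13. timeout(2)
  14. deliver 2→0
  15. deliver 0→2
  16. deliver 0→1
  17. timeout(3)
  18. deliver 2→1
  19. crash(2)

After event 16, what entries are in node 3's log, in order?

empty

e1 timeout(0): 0[cand,t=1,-]
e2 deliver 0→1: 1[foll,t=1,-]
e3 deliver 1→0: ·
e4 deliver 0→2: 2[foll,t=1,-]
e5 deliver 2→0: 0[lead,t=1,-]
e6 propose(0,'r'): 0[lead,t=1,r]
e7 deliver 0→2: 2[foll,t=1,r]
e8 deliver 2→0: ·
e9 deliver 0→1: 1[foll,t=1,r]
e10 deliver 1→0: ·
e11 deliver 0→3: 3[foll,t=1,-]
e12 deliver 3→0: ·
e13 timeout(2): 2[cand,t=2,r]
e14 deliver 2→0: 0[foll,t=2,r]
e15 deliver 0→2: ·
e16 deliver 0→1: ·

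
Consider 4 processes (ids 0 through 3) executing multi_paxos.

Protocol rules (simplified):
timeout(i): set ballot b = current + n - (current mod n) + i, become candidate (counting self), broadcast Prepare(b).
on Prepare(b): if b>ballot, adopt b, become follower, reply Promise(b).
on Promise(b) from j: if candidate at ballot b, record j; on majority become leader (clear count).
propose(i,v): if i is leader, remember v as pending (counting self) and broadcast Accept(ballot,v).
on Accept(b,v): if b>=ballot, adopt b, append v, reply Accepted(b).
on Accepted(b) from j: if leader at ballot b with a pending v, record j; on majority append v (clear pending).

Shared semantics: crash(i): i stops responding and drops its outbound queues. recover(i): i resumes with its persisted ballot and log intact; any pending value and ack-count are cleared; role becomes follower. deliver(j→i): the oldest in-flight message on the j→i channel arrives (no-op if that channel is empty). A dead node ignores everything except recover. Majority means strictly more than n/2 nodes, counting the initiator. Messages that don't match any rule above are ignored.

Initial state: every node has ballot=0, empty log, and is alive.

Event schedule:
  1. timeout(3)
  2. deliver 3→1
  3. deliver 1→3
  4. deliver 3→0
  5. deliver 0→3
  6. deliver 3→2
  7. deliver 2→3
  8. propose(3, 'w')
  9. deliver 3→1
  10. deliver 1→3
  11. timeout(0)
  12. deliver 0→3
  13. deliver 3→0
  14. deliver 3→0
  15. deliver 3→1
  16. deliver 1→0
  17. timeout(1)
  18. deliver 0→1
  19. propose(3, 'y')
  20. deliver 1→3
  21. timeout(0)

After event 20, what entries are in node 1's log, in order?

w

step 1 timeout(3): 3={cand,b=7,log=-}
step 2 deliver 3→1: 1={foll,b=7,log=-}
step 3 deliver 1→3: —
step 4 deliver 3→0: 0={foll,b=7,log=-}
step 5 deliver 0→3: 3={lead,b=7,log=-}
step 6 deliver 3→2: 2={foll,b=7,log=-}
step 7 deliver 2→3: —
step 8 propose(3,'w'): —
step 9 deliver 3→1: 1={foll,b=7,log=w}
step 10 deliver 1→3: —
step 11 timeout(0): 0={cand,b=8,log=-}
step 12 deliver 0→3: 3={foll,b=8,log=-}
step 13 deliver 3→0: —
step 14 deliver 3→0: —
step 15 deliver 3→1: —
step 16 deliver 1→0: —
step 17 timeout(1): 1={cand,b=9,log=w}
step 18 deliver 0→1: —
step 19 propose(3,'y'): —
step 20 deliver 1→3: 3={foll,b=9,log=-}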